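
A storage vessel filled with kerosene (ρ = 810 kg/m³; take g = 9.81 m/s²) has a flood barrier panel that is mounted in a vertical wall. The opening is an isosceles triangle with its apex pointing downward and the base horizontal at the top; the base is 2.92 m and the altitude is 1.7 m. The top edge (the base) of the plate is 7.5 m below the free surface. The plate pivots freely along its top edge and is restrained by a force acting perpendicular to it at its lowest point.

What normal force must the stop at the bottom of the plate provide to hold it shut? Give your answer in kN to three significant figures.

P ≈ 54.9 kN

γ = ρg = 810 × 9.81 / 1000 = 7.9461 kN/m³.
With the apex down, the centroid sits h/3 = 1.7/3 = 0.566667 m below the base (the top edge), so the centroid depth is h_c = 7.5 + 0.566667 = 8.06667 m.
A = ½ × 2.92 × 1.7 = 2.482 m².
Resultant F = γ·h_c·A = 7.9461 × 8.06667 × 2.482 = 159.093 kN.
I_c = b·h³/36 = 2.92 × 1.7³/36 = 0.398499 m⁴.
Centre of pressure: y_p = y_c + I_c/(y_c·A) = 8.06667 + 0.398499/(8.06667 × 2.482) = 8.06667 + 0.0199036 = 8.08657 m along the plane.
The resultant acts 0.566667 + 0.0199036 = 0.586571 m (along the plate) below the hinge at the top edge, so the moment about the hinge is M = F × 0.586571 = 159.093 × 0.586571 = 93.3193 kN·m.
A normal force at the bottom, 1.7 m from the hinge, must supply this moment: P = 93.3193/1.7 = 54.8937 kN.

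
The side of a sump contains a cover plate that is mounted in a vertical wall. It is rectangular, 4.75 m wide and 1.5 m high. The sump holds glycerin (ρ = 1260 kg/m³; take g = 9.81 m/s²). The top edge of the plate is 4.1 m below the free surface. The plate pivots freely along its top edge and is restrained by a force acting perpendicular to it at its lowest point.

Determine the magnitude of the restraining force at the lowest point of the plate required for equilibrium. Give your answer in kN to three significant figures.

γ = ρg = 1260 × 9.81 / 1000 = 12.3606 kN/m³.
The centroid lies 1.5/2 = 0.75 m below the top edge, so the centroid depth is h_c = 4.1 + 0.75 = 4.85 m.
A = 4.75 × 1.5 = 7.125 m².
Resultant F = γ·h_c·A = 12.3606 × 4.85 × 7.125 = 427.136 kN.
I_c = b·h³/12 = 4.75 × 1.5³/12 = 1.33594 m⁴.
Centre of pressure: y_p = y_c + I_c/(y_c·A) = 4.85 + 1.33594/(4.85 × 7.125) = 4.85 + 0.0386599 = 4.88866 m along the plane.
The resultant acts 0.75 + 0.0386599 = 0.78866 m (along the plate) below the hinge at the top edge, so the moment about the hinge is M = F × 0.78866 = 427.136 × 0.78866 = 336.865 kN·m.
A normal force at the bottom, 1.5 m from the hinge, must supply this moment: P = 336.865/1.5 = 224.577 kN.

P ≈ 225 kN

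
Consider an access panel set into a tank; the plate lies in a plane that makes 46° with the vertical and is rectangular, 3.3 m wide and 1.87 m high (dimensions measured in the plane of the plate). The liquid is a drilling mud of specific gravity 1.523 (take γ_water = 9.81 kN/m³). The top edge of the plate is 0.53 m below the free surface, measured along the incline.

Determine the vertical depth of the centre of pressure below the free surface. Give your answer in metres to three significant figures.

h_p = 1.16 m

γ = 1.523 × 9.81 = 14.94063 kN/m³.
The plate makes 46° with the vertical, i.e. θ = 90° − 46° = 44° to the horizontal. Measuring y along the incline from the free-surface line, vertical depth h = y·sinθ with sinθ = 0.694658.
The centroid lies 1.87/2 = 0.935 m below the top edge, so y_c = 0.53 + 0.935 = 1.465 m and h_c = 1.465 × 0.694658 = 1.01767 m.
A = 3.3 × 1.87 = 6.171 m².
Resultant F = γ·h_c·A = 14.94063 × 1.01767 × 6.171 = 93.8278 kN.
I_c = b·h³/12 = 3.3 × 1.87³/12 = 1.79828 m⁴.
Centre of pressure: y_p = y_c + I_c/(y_c·A) = 1.465 + 1.79828/(1.465 × 6.171) = 1.465 + 0.198913 = 1.66391 m along the plane.
Vertically, h_p = y_p·sinθ = 1.66391 × 0.694658 = 1.15585 m.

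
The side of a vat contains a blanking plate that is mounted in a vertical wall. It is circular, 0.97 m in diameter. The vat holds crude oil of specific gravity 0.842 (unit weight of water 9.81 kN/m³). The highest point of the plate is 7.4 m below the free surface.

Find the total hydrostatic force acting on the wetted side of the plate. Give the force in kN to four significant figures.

F ≈ 48.13 kN

γ = 0.842 × 9.81 = 8.26002 kN/m³.
The centroid is at the centre, 0.485 m below the top of the plate, so the centroid depth is h_c = 7.4 + 0.485 = 7.885 m.
A = π(0.485)² = 0.738981 m².
Resultant F = γ·h_c·A = 8.26002 × 7.885 × 0.738981 = 48.13 kN.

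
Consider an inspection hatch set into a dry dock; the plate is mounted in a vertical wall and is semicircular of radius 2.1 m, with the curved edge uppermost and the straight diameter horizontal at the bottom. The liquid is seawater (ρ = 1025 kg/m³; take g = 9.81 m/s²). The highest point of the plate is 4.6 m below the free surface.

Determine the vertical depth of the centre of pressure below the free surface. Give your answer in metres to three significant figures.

h_p = 5.86 m

γ = ρg = 1025 × 9.81 / 1000 = 10.05525 kN/m³.
The centroid lies 4r/(3π) = 0.891268 m above the diameter, so r − 4r/(3π) = 2.1 − 0.891268 = 1.20873 m below the topmost point, so the centroid depth is h_c = 4.6 + 1.20873 = 5.80873 m.
A = πr²/2 = π × 2.1²/2 = 6.92721 m².
Resultant F = γ·h_c·A = 10.05525 × 5.80873 × 6.92721 = 404.606 kN.
I_c = (π/8 − 8/(9π))·r⁴ = 0.109757 × 2.1⁴ = 2.13457 m⁴.
Centre of pressure: y_p = y_c + I_c/(y_c·A) = 5.80873 + 2.13457/(5.80873 × 6.92721) = 5.80873 + 0.0530482 = 5.86178 m along the plane.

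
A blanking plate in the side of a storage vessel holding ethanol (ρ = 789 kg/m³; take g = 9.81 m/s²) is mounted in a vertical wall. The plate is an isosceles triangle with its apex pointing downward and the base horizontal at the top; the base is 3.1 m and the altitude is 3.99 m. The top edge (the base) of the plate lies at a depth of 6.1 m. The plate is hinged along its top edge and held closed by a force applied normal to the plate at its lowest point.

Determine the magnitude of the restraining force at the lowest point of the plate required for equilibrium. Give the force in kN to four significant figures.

P ≈ 129.2 kN

γ = ρg = 789 × 9.81 / 1000 = 7.74009 kN/m³.
With the apex down, the centroid sits h/3 = 3.99/3 = 1.33 m below the base (the top edge), so the centroid depth is h_c = 6.1 + 1.33 = 7.43 m.
A = ½ × 3.1 × 3.99 = 6.1845 m².
Resultant F = γ·h_c·A = 7.74009 × 7.43 × 6.1845 = 355.664 kN.
I_c = b·h³/36 = 3.1 × 3.99³/36 = 5.46988 m⁴.
Centre of pressure: y_p = y_c + I_c/(y_c·A) = 7.43 + 5.46988/(7.43 × 6.1845) = 7.43 + 0.119038 = 7.54904 m along the plane.
The resultant acts 1.33 + 0.119038 = 1.44904 m (along the plate) below the hinge at the top edge, so the moment about the hinge is M = F × 1.44904 = 355.664 × 1.44904 = 515.371 kN·m.
A normal force at the bottom, 3.99 m from the hinge, must supply this moment: P = 515.371/3.99 = 129.166 kN.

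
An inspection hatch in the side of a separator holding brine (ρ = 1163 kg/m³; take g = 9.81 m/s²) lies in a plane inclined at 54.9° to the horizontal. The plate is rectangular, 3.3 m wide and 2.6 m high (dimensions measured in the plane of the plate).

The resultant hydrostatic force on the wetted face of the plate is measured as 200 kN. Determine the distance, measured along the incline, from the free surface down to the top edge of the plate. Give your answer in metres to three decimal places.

γ = ρg = 1163 × 9.81 / 1000 = 11.40903 kN/m³.
A = 3.3 × 2.6 = 8.58 m².
From F = γ·h_c·A, the centroid depth is h_c = 200/(11.40903 × 8.58) = 2.04312 m.
Let θ = 54.9° be the plate's angle to the horizontal; measure y along the incline from where the plane meets the free surface. Vertical depth h = y·sinθ with sinθ = 0.818150.
Along the incline, y_c = h_c/sinθ = 2.04312/0.818150 = 2.49724 m.
The centroid lies 2.6/2 = 1.3 m below the top edge, so the top edge sits at y_top = 2.49724 − 1.3 = 1.19724 m along the incline.

y_top ≈ 1.197 m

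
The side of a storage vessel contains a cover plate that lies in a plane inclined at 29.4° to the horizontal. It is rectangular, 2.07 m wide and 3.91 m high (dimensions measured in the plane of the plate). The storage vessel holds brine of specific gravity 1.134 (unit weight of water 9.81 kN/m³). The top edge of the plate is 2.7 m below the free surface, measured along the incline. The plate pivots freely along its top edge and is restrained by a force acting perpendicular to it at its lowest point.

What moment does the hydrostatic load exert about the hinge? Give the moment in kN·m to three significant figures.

γ = 1.134 × 9.81 = 11.12454 kN/m³.
Let θ = 29.4° be the plate's angle to the horizontal; measure y along the incline from where the plane meets the free surface. Vertical depth h = y·sinθ with sinθ = 0.490904.
The centroid lies 3.91/2 = 1.955 m below the top edge, so y_c = 2.7 + 1.955 = 4.655 m and h_c = 4.655 × 0.490904 = 2.28516 m.
A = 2.07 × 3.91 = 8.0937 m².
Resultant F = γ·h_c·A = 11.12454 × 2.28516 × 8.0937 = 205.753 kN.
I_c = b·h³/12 = 2.07 × 3.91³/12 = 10.3114 m⁴.
Centre of pressure: y_p = y_c + I_c/(y_c·A) = 4.655 + 10.3114/(4.655 × 8.0937) = 4.655 + 0.273685 = 4.92869 m along the plane.
The resultant acts 1.955 + 0.273685 = 2.22869 m (along the plate) below the hinge at the top edge, so the moment about the hinge is M = F × 2.22869 = 205.753 × 2.22869 = 458.56 kN·m.

M ≈ 459 kN·m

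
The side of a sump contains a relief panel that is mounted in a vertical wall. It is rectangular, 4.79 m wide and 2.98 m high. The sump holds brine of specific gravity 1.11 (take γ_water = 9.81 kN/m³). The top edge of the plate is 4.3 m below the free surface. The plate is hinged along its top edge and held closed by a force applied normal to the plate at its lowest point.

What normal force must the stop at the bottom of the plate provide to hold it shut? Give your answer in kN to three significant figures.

P ≈ 489 kN

γ = 1.11 × 9.81 = 10.8891 kN/m³.
The centroid lies 2.98/2 = 1.49 m below the top edge, so the centroid depth is h_c = 4.3 + 1.49 = 5.79 m.
A = 4.79 × 2.98 = 14.2742 m².
Resultant F = γ·h_c·A = 10.8891 × 5.79 × 14.2742 = 899.958 kN.
I_c = b·h³/12 = 4.79 × 2.98³/12 = 10.5634 m⁴.
Centre of pressure: y_p = y_c + I_c/(y_c·A) = 5.79 + 10.5634/(5.79 × 14.2742) = 5.79 + 0.127813 = 5.91781 m along the plane.
The resultant acts 1.49 + 0.127813 = 1.61781 m (along the plate) below the hinge at the top edge, so the moment about the hinge is M = F × 1.61781 = 899.958 × 1.61781 = 1455.96 kN·m.
A normal force at the bottom, 2.98 m from the hinge, must supply this moment: P = 1455.96/2.98 = 488.577 kN.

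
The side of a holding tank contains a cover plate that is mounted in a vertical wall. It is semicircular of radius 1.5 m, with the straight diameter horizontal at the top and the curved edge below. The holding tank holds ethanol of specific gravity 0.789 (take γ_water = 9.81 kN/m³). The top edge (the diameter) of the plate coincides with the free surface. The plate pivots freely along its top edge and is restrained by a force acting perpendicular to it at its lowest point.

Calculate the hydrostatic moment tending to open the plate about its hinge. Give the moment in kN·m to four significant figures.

M ≈ 15.39 kN·m

γ = 0.789 × 9.81 = 7.74009 kN/m³.
The centroid of a semicircle lies 4r/(3π) = 0.63662 m from the diameter, here below the top edge, so the centroid depth is h_c = 0.63662 m.
A = πr²/2 = π × 1.5²/2 = 3.53429 m².
Resultant F = γ·h_c·A = 7.74009 × 0.63662 × 3.53429 = 17.4152 kN.
I_c = (π/8 − 8/(9π))·r⁴ = 0.109757 × 1.5⁴ = 0.555645 m⁴.
Centre of pressure: y_p = y_c + I_c/(y_c·A) = 0.63662 + 0.555645/(0.63662 × 3.53429) = 0.63662 + 0.246953 = 0.883573 m along the plane.
The resultant acts 0.63662 + 0.246953 = 0.883573 m (along the plate) below the hinge at the top edge, so the moment about the hinge is M = F × 0.883573 = 17.4152 × 0.883573 = 15.3876 kN·m.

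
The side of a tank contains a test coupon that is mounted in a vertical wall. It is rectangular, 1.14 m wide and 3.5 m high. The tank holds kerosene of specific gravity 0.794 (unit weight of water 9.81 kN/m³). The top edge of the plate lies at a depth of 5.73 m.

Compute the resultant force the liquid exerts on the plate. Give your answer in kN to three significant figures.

F ≈ 232 kN

γ = 0.794 × 9.81 = 7.78914 kN/m³.
The centroid lies 3.5/2 = 1.75 m below the top edge, so the centroid depth is h_c = 5.73 + 1.75 = 7.48 m.
A = 1.14 × 3.5 = 3.99 m².
Resultant F = γ·h_c·A = 7.78914 × 7.48 × 3.99 = 232.468 kN.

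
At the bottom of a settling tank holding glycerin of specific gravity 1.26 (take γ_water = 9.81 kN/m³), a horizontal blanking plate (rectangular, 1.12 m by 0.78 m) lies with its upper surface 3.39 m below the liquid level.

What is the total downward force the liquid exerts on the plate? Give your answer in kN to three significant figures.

F ≈ 36.6 kN

γ = 1.26 × 9.81 = 12.3606 kN/m³.
The plate is horizontal, so pressure is uniform at p = γ·h = 12.3606 × 3.39 = 41.9024 kN/m².
A = 1.12 × 0.78 = 0.8736 m².
F = p·A = 41.9024 × 0.8736 = 36.6059 kN.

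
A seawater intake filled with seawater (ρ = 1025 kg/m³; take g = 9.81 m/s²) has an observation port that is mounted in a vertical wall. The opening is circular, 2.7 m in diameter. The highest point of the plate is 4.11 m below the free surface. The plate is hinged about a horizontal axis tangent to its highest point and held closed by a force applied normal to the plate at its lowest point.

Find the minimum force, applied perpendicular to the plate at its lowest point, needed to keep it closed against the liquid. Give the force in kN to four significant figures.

P ≈ 166.9 kN

γ = ρg = 1025 × 9.81 / 1000 = 10.05525 kN/m³.
The centroid is at the centre, 1.35 m below the top of the plate, so the centroid depth is h_c = 4.11 + 1.35 = 5.46 m.
A = π(1.35)² = 5.72555 m².
Resultant F = γ·h_c·A = 10.05525 × 5.46 × 5.72555 = 314.342 kN.
I_c = πr⁴/4 = π × 1.35⁴/4 = 2.6087 m⁴.
Centre of pressure: y_p = y_c + I_c/(y_c·A) = 5.46 + 2.6087/(5.46 × 5.72555) = 5.46 + 0.0834477 = 5.54345 m along the plane.
The resultant acts 1.35 + 0.0834477 = 1.43345 m (along the plate) below the hinge at the top edge, so the moment about the hinge is M = F × 1.43345 = 314.342 × 1.43345 = 450.594 kN·m.
A normal force at the bottom, 2.7 m from the hinge, must supply this moment: P = 450.594/2.7 = 166.887 kN.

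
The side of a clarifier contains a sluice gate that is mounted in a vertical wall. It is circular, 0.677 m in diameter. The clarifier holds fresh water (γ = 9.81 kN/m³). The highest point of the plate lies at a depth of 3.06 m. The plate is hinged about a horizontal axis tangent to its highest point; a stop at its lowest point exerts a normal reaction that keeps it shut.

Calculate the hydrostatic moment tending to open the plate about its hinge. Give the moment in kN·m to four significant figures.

M ≈ 4.164 kN·m

γ = 9.81 kN/m³.
The centroid is at the centre, 0.3385 m below the top of the plate, so the centroid depth is h_c = 3.06 + 0.3385 = 3.3985 m.
A = π(0.3385)² = 0.359971 m².
Resultant F = γ·h_c·A = 9.81 × 3.3985 × 0.359971 = 12.0012 kN.
I_c = πr⁴/4 = π × 0.3385⁴/4 = 0.0103116 m⁴.
Centre of pressure: y_p = y_c + I_c/(y_c·A) = 3.3985 + 0.0103116/(3.3985 × 0.359971) = 3.3985 + 0.00842891 = 3.40693 m along the plane.
The resultant acts 0.3385 + 0.00842891 = 0.346929 m (along the plate) below the hinge at the top edge, so the moment about the hinge is M = F × 0.346929 = 12.0012 × 0.346929 = 4.16356 kN·m.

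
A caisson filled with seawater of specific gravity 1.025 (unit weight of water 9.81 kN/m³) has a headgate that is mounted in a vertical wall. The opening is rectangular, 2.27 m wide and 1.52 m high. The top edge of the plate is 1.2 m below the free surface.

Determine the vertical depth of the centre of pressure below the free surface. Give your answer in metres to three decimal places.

h_p = 2.058 m

γ = 1.025 × 9.81 = 10.05525 kN/m³.
The centroid lies 1.52/2 = 0.76 m below the top edge, so the centroid depth is h_c = 1.2 + 0.76 = 1.96 m.
A = 2.27 × 1.52 = 3.4504 m².
Resultant F = γ·h_c·A = 10.05525 × 1.96 × 3.4504 = 68.0015 kN.
I_c = b·h³/12 = 2.27 × 1.52³/12 = 0.664317 m⁴.
Centre of pressure: y_p = y_c + I_c/(y_c·A) = 1.96 + 0.664317/(1.96 × 3.4504) = 1.96 + 0.0982313 = 2.05823 m along the plane.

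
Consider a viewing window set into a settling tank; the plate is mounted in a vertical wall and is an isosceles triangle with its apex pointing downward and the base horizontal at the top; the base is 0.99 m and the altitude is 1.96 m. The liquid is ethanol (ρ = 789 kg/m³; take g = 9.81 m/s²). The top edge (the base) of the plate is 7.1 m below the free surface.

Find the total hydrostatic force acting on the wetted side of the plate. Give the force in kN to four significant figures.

γ = ρg = 789 × 9.81 / 1000 = 7.74009 kN/m³.
With the apex down, the centroid sits h/3 = 1.96/3 = 0.653333 m below the base (the top edge), so the centroid depth is h_c = 7.1 + 0.653333 = 7.75333 m.
A = ½ × 0.99 × 1.96 = 0.9702 m².
Resultant F = γ·h_c·A = 7.74009 × 7.75333 × 0.9702 = 58.2231 kN.

F ≈ 58.22 kN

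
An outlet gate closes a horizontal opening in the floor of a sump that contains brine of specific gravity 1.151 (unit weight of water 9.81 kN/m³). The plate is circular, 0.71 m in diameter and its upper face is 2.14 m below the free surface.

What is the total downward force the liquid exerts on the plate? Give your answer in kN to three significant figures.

γ = 1.151 × 9.81 = 11.29131 kN/m³.
The plate is horizontal, so pressure is uniform at p = γ·h = 11.29131 × 2.14 = 24.1634 kN/m².
A = π(0.355)² = 0.395919 m².
F = p·A = 24.1634 × 0.395919 = 9.56675 kN.

F ≈ 9.57 kN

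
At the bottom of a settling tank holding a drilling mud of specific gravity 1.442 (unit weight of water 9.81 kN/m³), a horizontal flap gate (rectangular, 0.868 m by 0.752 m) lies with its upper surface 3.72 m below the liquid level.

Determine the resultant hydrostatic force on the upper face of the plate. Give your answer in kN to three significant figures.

γ = 1.442 × 9.81 = 14.14602 kN/m³.
The plate is horizontal, so pressure is uniform at p = γ·h = 14.14602 × 3.72 = 52.6232 kN/m².
A = 0.868 × 0.752 = 0.652736 m².
F = p·A = 52.6232 × 0.652736 = 34.3491 kN.

F ≈ 34.3 kN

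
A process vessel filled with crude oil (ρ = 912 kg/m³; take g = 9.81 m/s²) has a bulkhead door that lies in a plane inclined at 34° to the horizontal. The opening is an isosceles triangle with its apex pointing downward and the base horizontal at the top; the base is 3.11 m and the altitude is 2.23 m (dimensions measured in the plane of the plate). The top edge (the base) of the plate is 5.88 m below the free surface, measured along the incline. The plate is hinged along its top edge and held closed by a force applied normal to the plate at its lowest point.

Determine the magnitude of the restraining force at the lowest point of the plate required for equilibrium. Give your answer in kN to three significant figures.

P ≈ 40.5 kN

γ = ρg = 912 × 9.81 / 1000 = 8.94672 kN/m³.
Let θ = 34° be the plate's angle to the horizontal; measure y along the incline from where the plane meets the free surface. Vertical depth h = y·sinθ with sinθ = 0.559193.
With the apex down, the centroid sits h/3 = 2.23/3 = 0.743333 m below the base (the top edge), so y_c = 5.88 + 0.743333 = 6.62333 m and h_c = 6.62333 × 0.559193 = 3.70372 m.
A = ½ × 3.11 × 2.23 = 3.46765 m².
Resultant F = γ·h_c·A = 8.94672 × 3.70372 × 3.46765 = 114.905 kN.
I_c = b·h³/36 = 3.11 × 2.23³/36 = 0.958015 m⁴.
Centre of pressure: y_p = y_c + I_c/(y_c·A) = 6.62333 + 0.958015/(6.62333 × 3.46765) = 6.62333 + 0.041712 = 6.66504 m along the plane.
The resultant acts 0.743333 + 0.041712 = 0.785045 m (along the plate) below the hinge at the top edge, so the moment about the hinge is M = F × 0.785045 = 114.905 × 0.785045 = 90.2056 kN·m.
A normal force at the bottom, 2.23 m from the hinge, must supply this moment: P = 90.2056/2.23 = 40.4509 kN.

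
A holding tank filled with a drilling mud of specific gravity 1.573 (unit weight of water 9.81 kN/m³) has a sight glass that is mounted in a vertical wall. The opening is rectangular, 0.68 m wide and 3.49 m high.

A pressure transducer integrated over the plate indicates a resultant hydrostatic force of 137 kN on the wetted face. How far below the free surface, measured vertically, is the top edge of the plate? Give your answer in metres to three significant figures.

γ = 1.573 × 9.81 = 15.43113 kN/m³.
A = 0.68 × 3.49 = 2.3732 m².
From F = γ·h_c·A, the centroid depth is h_c = 137/(15.43113 × 2.3732) = 3.74101 m.
The centroid lies 3.49/2 = 1.745 m below the top edge, so the top edge sits at h_top = 3.74101 − 1.745 = 1.99601 m below the surface.

d_top ≈ 2.00 m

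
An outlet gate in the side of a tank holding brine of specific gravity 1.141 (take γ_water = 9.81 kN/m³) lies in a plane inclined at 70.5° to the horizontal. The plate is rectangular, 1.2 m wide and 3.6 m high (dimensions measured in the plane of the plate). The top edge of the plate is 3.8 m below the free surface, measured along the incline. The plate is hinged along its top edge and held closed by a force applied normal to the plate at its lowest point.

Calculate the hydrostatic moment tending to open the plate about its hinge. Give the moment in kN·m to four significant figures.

γ = 1.141 × 9.81 = 11.19321 kN/m³.
Let θ = 70.5° be the plate's angle to the horizontal; measure y along the incline from where the plane meets the free surface. Vertical depth h = y·sinθ with sinθ = 0.942641.
The centroid lies 3.6/2 = 1.8 m below the top edge, so y_c = 3.8 + 1.8 = 5.6 m and h_c = 5.6 × 0.942641 = 5.27879 m.
A = 1.2 × 3.6 = 4.32 m².
Resultant F = γ·h_c·A = 11.19321 × 5.27879 × 4.32 = 255.254 kN.
I_c = b·h³/12 = 1.2 × 3.6³/12 = 4.6656 m⁴.
Centre of pressure: y_p = y_c + I_c/(y_c·A) = 5.6 + 4.6656/(5.6 × 4.32) = 5.6 + 0.192857 = 5.79286 m along the plane.
The resultant acts 1.8 + 0.192857 = 1.99286 m (along the plate) below the hinge at the top edge, so the moment about the hinge is M = F × 1.99286 = 255.254 × 1.99286 = 508.685 kN·m.

M ≈ 508.7 kN·m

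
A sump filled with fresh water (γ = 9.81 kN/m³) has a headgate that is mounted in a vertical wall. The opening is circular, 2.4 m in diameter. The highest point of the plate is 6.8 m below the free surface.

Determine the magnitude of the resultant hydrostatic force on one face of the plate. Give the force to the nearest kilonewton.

γ = 9.81 kN/m³.
The centroid is at the centre, 1.2 m below the top of the plate, so the centroid depth is h_c = 6.8 + 1.2 = 8 m.
A = π(1.2)² = 4.52389 m².
Resultant F = γ·h_c·A = 9.81 × 8 × 4.52389 = 355.035 kN.

F ≈ 355 kN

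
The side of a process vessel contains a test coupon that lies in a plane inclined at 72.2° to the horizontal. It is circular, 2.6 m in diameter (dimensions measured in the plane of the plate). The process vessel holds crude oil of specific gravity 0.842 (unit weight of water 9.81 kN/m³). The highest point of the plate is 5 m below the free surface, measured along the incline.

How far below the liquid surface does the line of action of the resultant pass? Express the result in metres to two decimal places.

h_p = 6.06 m

γ = 0.842 × 9.81 = 8.26002 kN/m³.
Let θ = 72.2° be the plate's angle to the horizontal; measure y along the incline from where the plane meets the free surface. Vertical depth h = y·sinθ with sinθ = 0.952129.
The centroid is at the centre, 1.3 m below the top of the plate, so y_c = 5 + 1.3 = 6.3 m and h_c = 6.3 × 0.952129 = 5.99841 m.
A = π(1.3)² = 5.30929 m².
Resultant F = γ·h_c·A = 8.26002 × 5.99841 × 5.30929 = 263.059 kN.
I_c = πr⁴/4 = π × 1.3⁴/4 = 2.24318 m⁴.
Centre of pressure: y_p = y_c + I_c/(y_c·A) = 6.3 + 2.24318/(6.3 × 5.30929) = 6.3 + 0.0670636 = 6.36706 m along the plane.
Vertically, h_p = y_p·sinθ = 6.36706 × 0.952129 = 6.06226 m.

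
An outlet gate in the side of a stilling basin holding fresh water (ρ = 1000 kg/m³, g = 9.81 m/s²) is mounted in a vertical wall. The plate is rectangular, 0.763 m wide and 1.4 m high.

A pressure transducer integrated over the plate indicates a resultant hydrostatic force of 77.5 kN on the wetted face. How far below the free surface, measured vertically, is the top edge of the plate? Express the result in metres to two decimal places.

d_top ≈ 6.70 m

γ = ρg = 1000 × 9.81 = 9810 N/m³ = 9.81 kN/m³.
A = 0.763 × 1.4 = 1.0682 m².
From F = γ·h_c·A, the centroid depth is h_c = 77.5/(9.81 × 1.0682) = 7.39571 m.
The centroid lies 1.4/2 = 0.7 m below the top edge, so the top edge sits at h_top = 7.39571 − 0.7 = 6.69571 m below the surface.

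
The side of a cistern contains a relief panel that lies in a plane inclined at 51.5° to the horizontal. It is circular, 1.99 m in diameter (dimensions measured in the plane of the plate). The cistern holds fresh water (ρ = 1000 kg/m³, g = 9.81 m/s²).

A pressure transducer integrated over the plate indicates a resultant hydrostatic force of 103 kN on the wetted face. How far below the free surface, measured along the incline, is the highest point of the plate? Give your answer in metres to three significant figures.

y_top ≈ 3.32 m

γ = ρg = 1000 × 9.81 = 9810 N/m³ = 9.81 kN/m³.
A = π(0.995)² = 3.11026 m².
From F = γ·h_c·A, the centroid depth is h_c = 103/(9.81 × 3.11026) = 3.37576 m.
Let θ = 51.5° be the plate's angle to the horizontal; measure y along the incline from where the plane meets the free surface. Vertical depth h = y·sinθ with sinθ = 0.782608.
Along the incline, y_c = h_c/sinθ = 3.37576/0.782608 = 4.31347 m.
The centroid is at the centre, 0.995 m below the top of the plate, so the highest point sits at y_top = 4.31347 − 0.995 = 3.31847 m along the incline.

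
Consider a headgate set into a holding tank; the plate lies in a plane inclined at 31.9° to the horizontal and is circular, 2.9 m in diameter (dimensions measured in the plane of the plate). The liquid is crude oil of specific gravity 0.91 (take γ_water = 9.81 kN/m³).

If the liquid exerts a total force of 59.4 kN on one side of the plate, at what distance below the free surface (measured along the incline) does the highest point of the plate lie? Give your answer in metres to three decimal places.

y_top ≈ 0.456 m

γ = 0.91 × 9.81 = 8.9271 kN/m³.
A = π(1.45)² = 6.6052 m².
From F = γ·h_c·A, the centroid depth is h_c = 59.4/(8.9271 × 6.6052) = 1.00737 m.
Let θ = 31.9° be the plate's angle to the horizontal; measure y along the incline from where the plane meets the free surface. Vertical depth h = y·sinθ with sinθ = 0.528438.
Along the incline, y_c = h_c/sinθ = 1.00737/0.528438 = 1.90632 m.
The centroid is at the centre, 1.45 m below the top of the plate, so the highest point sits at y_top = 1.90632 − 1.45 = 0.45632 m along the incline.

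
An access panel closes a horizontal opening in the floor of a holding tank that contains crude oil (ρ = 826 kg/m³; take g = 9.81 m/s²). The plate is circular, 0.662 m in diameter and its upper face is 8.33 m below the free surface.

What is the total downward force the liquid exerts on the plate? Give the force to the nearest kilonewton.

F ≈ 23 kN

γ = ρg = 826 × 9.81 / 1000 = 8.10306 kN/m³.
The plate is horizontal, so pressure is uniform at p = γ·h = 8.10306 × 8.33 = 67.4985 kN/m².
A = π(0.331)² = 0.344196 m².
F = p·A = 67.4985 × 0.344196 = 23.2327 kN.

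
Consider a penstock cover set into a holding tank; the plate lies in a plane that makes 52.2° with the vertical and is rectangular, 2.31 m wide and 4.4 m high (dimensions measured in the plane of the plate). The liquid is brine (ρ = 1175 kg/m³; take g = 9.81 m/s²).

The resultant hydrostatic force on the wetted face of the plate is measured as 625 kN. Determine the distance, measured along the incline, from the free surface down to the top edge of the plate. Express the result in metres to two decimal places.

y_top ≈ 6.50 m

γ = ρg = 1175 × 9.81 / 1000 = 11.52675 kN/m³.
A = 2.31 × 4.4 = 10.164 m².
From F = γ·h_c·A, the centroid depth is h_c = 625/(11.52675 × 10.164) = 5.33468 m.
The plate makes 52.2° with the vertical, i.e. θ = 90° − 52.2° = 37.8° to the horizontal. Measuring y along the incline from the free-surface line, vertical depth h = y·sinθ with sinθ = 0.612907.
Along the incline, y_c = h_c/sinθ = 5.33468/0.612907 = 8.7039 m.
The centroid lies 4.4/2 = 2.2 m below the top edge, so the top edge sits at y_top = 8.7039 − 2.2 = 6.5039 m along the incline.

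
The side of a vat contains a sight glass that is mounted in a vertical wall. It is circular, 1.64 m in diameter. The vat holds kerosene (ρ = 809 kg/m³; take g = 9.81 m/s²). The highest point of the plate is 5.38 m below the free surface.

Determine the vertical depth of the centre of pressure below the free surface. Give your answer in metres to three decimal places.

γ = ρg = 809 × 9.81 / 1000 = 7.93629 kN/m³.
The centroid is at the centre, 0.82 m below the top of the plate, so the centroid depth is h_c = 5.38 + 0.82 = 6.2 m.
A = π(0.82)² = 2.11241 m².
Resultant F = γ·h_c·A = 7.93629 × 6.2 × 2.11241 = 103.941 kN.
I_c = πr⁴/4 = π × 0.82⁴/4 = 0.355096 m⁴.
Centre of pressure: y_p = y_c + I_c/(y_c·A) = 6.2 + 0.355096/(6.2 × 2.11241) = 6.2 + 0.0271129 = 6.22711 m along the plane.

h_p = 6.227 m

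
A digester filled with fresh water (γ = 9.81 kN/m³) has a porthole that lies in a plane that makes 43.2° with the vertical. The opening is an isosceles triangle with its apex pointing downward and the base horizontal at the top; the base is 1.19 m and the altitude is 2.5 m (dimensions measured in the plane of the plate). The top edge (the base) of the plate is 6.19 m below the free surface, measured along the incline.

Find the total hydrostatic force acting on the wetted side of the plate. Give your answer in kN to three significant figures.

F ≈ 74.7 kN

γ = 9.81 kN/m³.
The plate makes 43.2° with the vertical, i.e. θ = 90° − 43.2° = 46.8° to the horizontal. Measuring y along the incline from the free-surface line, vertical depth h = y·sinθ with sinθ = 0.728969.
With the apex down, the centroid sits h/3 = 2.5/3 = 0.833333 m below the base (the top edge), so y_c = 6.19 + 0.833333 = 7.02333 m and h_c = 7.02333 × 0.728969 = 5.11979 m.
A = ½ × 1.19 × 2.5 = 1.4875 m².
Resultant F = γ·h_c·A = 9.81 × 5.11979 × 1.4875 = 74.7099 kN.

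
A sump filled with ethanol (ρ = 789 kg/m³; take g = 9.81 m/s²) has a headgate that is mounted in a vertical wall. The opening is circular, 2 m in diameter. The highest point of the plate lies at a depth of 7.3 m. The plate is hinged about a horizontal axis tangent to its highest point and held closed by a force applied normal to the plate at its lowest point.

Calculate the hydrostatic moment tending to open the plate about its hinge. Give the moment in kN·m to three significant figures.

γ = ρg = 789 × 9.81 / 1000 = 7.74009 kN/m³.
The centroid is at the centre, 1 m below the top of the plate, so the centroid depth is h_c = 7.3 + 1 = 8.3 m.
A = π(1)² = 3.14159 m².
Resultant F = γ·h_c·A = 7.74009 × 8.3 × 3.14159 = 201.824 kN.
I_c = πr⁴/4 = π × 1⁴/4 = 0.785398 m⁴.
Centre of pressure: y_p = y_c + I_c/(y_c·A) = 8.3 + 0.785398/(8.3 × 3.14159) = 8.3 + 0.0301205 = 8.33012 m along the plane.
The resultant acts 1 + 0.0301205 = 1.03012 m (along the plate) below the hinge at the top edge, so the moment about the hinge is M = F × 1.03012 = 201.824 × 1.03012 = 207.903 kN·m.

M ≈ 208 kN·m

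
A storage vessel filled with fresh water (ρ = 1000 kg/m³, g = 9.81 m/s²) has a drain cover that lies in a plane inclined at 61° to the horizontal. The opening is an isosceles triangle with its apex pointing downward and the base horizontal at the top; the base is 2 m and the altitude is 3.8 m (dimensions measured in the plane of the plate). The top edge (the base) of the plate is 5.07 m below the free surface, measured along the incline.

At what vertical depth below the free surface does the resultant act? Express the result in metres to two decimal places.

h_p = 5.65 m

γ = ρg = 1000 × 9.81 = 9810 N/m³ = 9.81 kN/m³.
Let θ = 61° be the plate's angle to the horizontal; measure y along the incline from where the plane meets the free surface. Vertical depth h = y·sinθ with sinθ = 0.874620.
With the apex down, the centroid sits h/3 = 3.8/3 = 1.26667 m below the base (the top edge), so y_c = 5.07 + 1.26667 = 6.33667 m and h_c = 6.33667 × 0.874620 = 5.54218 m.
A = ½ × 2 × 3.8 = 3.8 m².
Resultant F = γ·h_c·A = 9.81 × 5.54218 × 3.8 = 206.601 kN.
I_c = b·h³/36 = 2 × 3.8³/36 = 3.04844 m⁴.
Centre of pressure: y_p = y_c + I_c/(y_c·A) = 6.33667 + 3.04844/(6.33667 × 3.8) = 6.33667 + 0.1266 = 6.46327 m along the plane.
Vertically, h_p = y_p·sinθ = 6.46327 × 0.874620 = 5.65291 m.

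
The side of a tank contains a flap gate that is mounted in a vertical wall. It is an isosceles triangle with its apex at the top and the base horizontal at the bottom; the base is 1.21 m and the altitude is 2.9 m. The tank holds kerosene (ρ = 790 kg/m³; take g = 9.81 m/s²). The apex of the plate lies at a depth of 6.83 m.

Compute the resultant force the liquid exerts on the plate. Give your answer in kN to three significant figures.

γ = ρg = 790 × 9.81 / 1000 = 7.7499 kN/m³.
With the apex up, the centroid sits 2h/3 = 2 × 2.9/3 = 1.93333 m below the apex, so the centroid depth is h_c = 6.83 + 1.93333 = 8.76333 m.
A = ½ × 1.21 × 2.9 = 1.7545 m².
Resultant F = γ·h_c·A = 7.7499 × 8.76333 × 1.7545 = 119.157 kN.

F ≈ 119 kN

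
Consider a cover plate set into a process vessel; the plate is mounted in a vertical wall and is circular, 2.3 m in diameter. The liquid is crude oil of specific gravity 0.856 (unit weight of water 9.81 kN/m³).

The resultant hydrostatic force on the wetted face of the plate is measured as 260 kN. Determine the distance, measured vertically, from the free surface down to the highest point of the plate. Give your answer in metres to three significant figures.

d_top ≈ 6.30 m

γ = 0.856 × 9.81 = 8.39736 kN/m³.
A = π(1.15)² = 4.15476 m².
From F = γ·h_c·A, the centroid depth is h_c = 260/(8.39736 × 4.15476) = 7.4522 m.
The centroid is at the centre, 1.15 m below the top of the plate, so the highest point sits at h_top = 7.4522 − 1.15 = 6.3022 m below the surface.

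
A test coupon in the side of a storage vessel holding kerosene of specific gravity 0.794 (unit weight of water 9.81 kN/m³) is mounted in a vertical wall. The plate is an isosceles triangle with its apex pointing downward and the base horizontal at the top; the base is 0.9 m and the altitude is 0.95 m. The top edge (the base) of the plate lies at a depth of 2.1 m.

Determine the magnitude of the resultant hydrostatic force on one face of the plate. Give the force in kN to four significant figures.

F ≈ 8.047 kN

γ = 0.794 × 9.81 = 7.78914 kN/m³.
With the apex down, the centroid sits h/3 = 0.95/3 = 0.316667 m below the base (the top edge), so the centroid depth is h_c = 2.1 + 0.316667 = 2.41667 m.
A = ½ × 0.9 × 0.95 = 0.4275 m².
Resultant F = γ·h_c·A = 7.78914 × 2.41667 × 0.4275 = 8.04717 kN.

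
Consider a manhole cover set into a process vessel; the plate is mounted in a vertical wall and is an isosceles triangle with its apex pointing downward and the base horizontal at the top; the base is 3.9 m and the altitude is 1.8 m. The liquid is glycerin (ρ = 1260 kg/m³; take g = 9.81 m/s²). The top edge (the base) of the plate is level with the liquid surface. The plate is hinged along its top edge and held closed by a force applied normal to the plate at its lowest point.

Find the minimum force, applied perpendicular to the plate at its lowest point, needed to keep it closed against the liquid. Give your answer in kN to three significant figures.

P ≈ 13.0 kN

γ = ρg = 1260 × 9.81 / 1000 = 12.3606 kN/m³.
With the apex down, the centroid sits h/3 = 1.8/3 = 0.6 m below the base (the top edge), so the centroid depth is h_c = 0.6 m.
A = ½ × 3.9 × 1.8 = 3.51 m².
Resultant F = γ·h_c·A = 12.3606 × 0.6 × 3.51 = 26.0314 kN.
I_c = b·h³/36 = 3.9 × 1.8³/36 = 0.6318 m⁴.
Centre of pressure: y_p = y_c + I_c/(y_c·A) = 0.6 + 0.6318/(0.6 × 3.51) = 0.6 + 0.3 = 0.9 m along the plane.
The resultant acts 0.6 + 0.3 = 0.9 m (along the plate) below the hinge at the top edge, so the moment about the hinge is M = F × 0.9 = 26.0314 × 0.9 = 23.4283 kN·m.
A normal force at the bottom, 1.8 m from the hinge, must supply this moment: P = 23.4283/1.8 = 13.0157 kN.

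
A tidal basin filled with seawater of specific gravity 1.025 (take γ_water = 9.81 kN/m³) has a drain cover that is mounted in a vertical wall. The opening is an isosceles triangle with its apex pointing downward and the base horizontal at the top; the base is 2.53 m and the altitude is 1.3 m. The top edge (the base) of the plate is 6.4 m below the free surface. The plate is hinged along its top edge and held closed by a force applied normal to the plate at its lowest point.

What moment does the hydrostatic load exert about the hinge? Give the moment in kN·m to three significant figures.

γ = 1.025 × 9.81 = 10.05525 kN/m³.
With the apex down, the centroid sits h/3 = 1.3/3 = 0.433333 m below the base (the top edge), so the centroid depth is h_c = 6.4 + 0.433333 = 6.83333 m.
A = ½ × 2.53 × 1.3 = 1.6445 m².
Resultant F = γ·h_c·A = 10.05525 × 6.83333 × 1.6445 = 112.995 kN.
I_c = b·h³/36 = 2.53 × 1.3³/36 = 0.1544 m⁴.
Centre of pressure: y_p = y_c + I_c/(y_c·A) = 6.83333 + 0.1544/(6.83333 × 1.6445) = 6.83333 + 0.0137398 = 6.84707 m along the plane.
The resultant acts 0.433333 + 0.0137398 = 0.447073 m (along the plate) below the hinge at the top edge, so the moment about the hinge is M = F × 0.447073 = 112.995 × 0.447073 = 50.517 kN·m.

M ≈ 50.5 kN·m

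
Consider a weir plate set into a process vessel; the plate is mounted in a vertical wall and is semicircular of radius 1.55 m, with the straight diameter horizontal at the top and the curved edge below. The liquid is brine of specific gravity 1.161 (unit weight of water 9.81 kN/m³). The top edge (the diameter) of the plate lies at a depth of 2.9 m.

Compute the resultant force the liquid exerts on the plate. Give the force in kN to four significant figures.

F ≈ 152.9 kN

γ = 1.161 × 9.81 = 11.38941 kN/m³.
The centroid of a semicircle lies 4r/(3π) = 0.65784 m from the diameter, here below the top edge, so the centroid depth is h_c = 2.9 + 0.65784 = 3.55784 m.
A = πr²/2 = π × 1.55²/2 = 3.77384 m².
Resultant F = γ·h_c·A = 11.38941 × 3.55784 × 3.77384 = 152.922 kN.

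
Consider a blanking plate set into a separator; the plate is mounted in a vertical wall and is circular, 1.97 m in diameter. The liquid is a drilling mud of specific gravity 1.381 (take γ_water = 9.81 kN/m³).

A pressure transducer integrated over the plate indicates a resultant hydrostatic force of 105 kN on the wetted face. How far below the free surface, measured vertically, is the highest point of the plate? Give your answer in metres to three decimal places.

γ = 1.381 × 9.81 = 13.54761 kN/m³.
A = π(0.985)² = 3.04805 m².
From F = γ·h_c·A, the centroid depth is h_c = 105/(13.54761 × 3.04805) = 2.54276 m.
The centroid is at the centre, 0.985 m below the top of the plate, so the highest point sits at h_top = 2.54276 − 0.985 = 1.55776 m below the surface.

d_top ≈ 1.558 m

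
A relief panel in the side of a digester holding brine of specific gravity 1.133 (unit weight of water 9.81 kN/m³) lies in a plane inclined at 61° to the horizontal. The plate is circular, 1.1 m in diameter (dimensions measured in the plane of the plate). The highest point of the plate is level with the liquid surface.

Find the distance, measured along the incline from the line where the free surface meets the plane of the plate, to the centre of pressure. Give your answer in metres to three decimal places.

γ = 1.133 × 9.81 = 11.11473 kN/m³.
Let θ = 61° be the plate's angle to the horizontal; measure y along the incline from where the plane meets the free surface. Vertical depth h = y·sinθ with sinθ = 0.874620.
The centroid is at the centre, 0.55 m below the top of the plate, so y_c = 0.55 m and h_c = 0.55 × 0.874620 = 0.481041 m.
A = π(0.55)² = 0.950332 m².
Resultant F = γ·h_c·A = 11.11473 × 0.481041 × 0.950332 = 5.08108 kN.
I_c = πr⁴/4 = π × 0.55⁴/4 = 0.0718688 m⁴.
Centre of pressure: y_p = y_c + I_c/(y_c·A) = 0.55 + 0.0718688/(0.55 × 0.950332) = 0.55 + 0.1375 = 0.6875 m along the plane.

y_p = 0.688 m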